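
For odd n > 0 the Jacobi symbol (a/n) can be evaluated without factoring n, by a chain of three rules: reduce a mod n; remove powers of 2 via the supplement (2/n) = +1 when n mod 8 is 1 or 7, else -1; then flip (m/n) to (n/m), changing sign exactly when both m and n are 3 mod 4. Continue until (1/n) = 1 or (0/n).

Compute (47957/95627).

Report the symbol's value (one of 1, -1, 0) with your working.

flip (47957/95627) -> (95627/47957): both odd, 47957 mod 4 = 1, 95627 mod 4 = 3, so the flip contributes +1; sign now +1
(95627/47957): 95627 mod 47957 = 47670, so (95627/47957) = (47670/47957)
factor out 2^1: 47670 = 2^1·23835; with 47957 mod 8 = 5, (2/47957) = -1; sign now -1; continue with (23835/47957)
flip (23835/47957) -> (47957/23835): both odd, 23835 mod 4 = 3, 47957 mod 4 = 1, so the flip contributes +1; sign now -1
(47957/23835): 47957 mod 23835 = 287, so (47957/23835) = (287/23835)
flip (287/23835) -> (23835/287): both odd, 287 mod 4 = 3, 23835 mod 4 = 3, so the flip contributes -1; sign now +1
(23835/287): 23835 mod 287 = 14, so (23835/287) = (14/287)
factor out 2^1: 14 = 2^1·7; with 287 mod 8 = 7, (2/287) = +1; sign now +1; continue with (7/287)
flip (7/287) -> (287/7): both odd, 7 mod 4 = 3, 287 mod 4 = 3, so the flip contributes -1; sign now -1
(287/7): 287 mod 7 = 0, so (287/7) = (0/7)
reached (0/7); gcd(a, n) > 1, so (0/7) = 0 and the symbol is 0

0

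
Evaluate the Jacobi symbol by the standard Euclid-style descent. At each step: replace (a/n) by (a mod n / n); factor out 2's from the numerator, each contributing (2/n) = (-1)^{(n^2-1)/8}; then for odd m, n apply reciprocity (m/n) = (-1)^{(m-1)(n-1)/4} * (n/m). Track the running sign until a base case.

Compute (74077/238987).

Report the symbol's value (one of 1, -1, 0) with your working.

-1

flip (74077/238987) -> (238987/74077): both odd, 74077 mod 4 = 1, 238987 mod 4 = 3, so the flip contributes +1; sign now +1
(238987/74077): 238987 mod 74077 = 16756, so (238987/74077) = (16756/74077)
factor out 2^2: 16756 = 2^2·4189; with 74077 mod 8 = 5, (2/74077) = -1; sign now +1; continue with (4189/74077)
flip (4189/74077) -> (74077/4189): both odd, 4189 mod 4 = 1, 74077 mod 4 = 1, so the flip contributes +1; sign now +1
(74077/4189): 74077 mod 4189 = 2864, so (74077/4189) = (2864/4189)
factor out 2^4: 2864 = 2^4·179; with 4189 mod 8 = 5, (2/4189) = -1; sign now +1; continue with (179/4189)
flip (179/4189) -> (4189/179): both odd, 179 mod 4 = 3, 4189 mod 4 = 1, so the flip contributes +1; sign now +1
(4189/179): 4189 mod 179 = 72, so (4189/179) = (72/179)
factor out 2^3: 72 = 2^3·9; with 179 mod 8 = 3, (2/179) = -1; sign now -1; continue with (9/179)
flip (9/179) -> (179/9): both odd, 9 mod 4 = 1, 179 mod 4 = 3, so the flip contributes +1; sign now -1
(179/9): 179 mod 9 = 8, so (179/9) = (8/9)
factor out 2^3: 8 = 2^3·1; with 9 mod 8 = 1, (2/9) = +1; sign now -1; continue with (1/9)
reached (1/9) = 1, so the symbol is -1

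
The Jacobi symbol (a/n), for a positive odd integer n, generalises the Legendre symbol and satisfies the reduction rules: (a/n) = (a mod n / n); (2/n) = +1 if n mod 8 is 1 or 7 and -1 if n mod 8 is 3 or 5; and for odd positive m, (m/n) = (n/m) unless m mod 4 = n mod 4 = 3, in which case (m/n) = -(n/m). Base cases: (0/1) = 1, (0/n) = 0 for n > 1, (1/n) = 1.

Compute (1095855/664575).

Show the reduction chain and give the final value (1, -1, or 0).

0

(1095855/664575) = (431280/664575)   [reduce mod 664575]
431280 = 2^4·26955; (2/664575) = +1 since 664575 mod 8 = 7, so (431280/664575) = (+1)^4·(26955/664575); sign now +1
reciprocity: (26955/664575) = -1·(664575/26955) since 26955 mod 4 = 3, 664575 mod 4 = 3; sign now -1
(664575/26955) = (17655/26955)   [reduce mod 26955]
reciprocity: (17655/26955) = -1·(26955/17655) since 17655 mod 4 = 3, 26955 mod 4 = 3; sign now +1
(26955/17655) = (9300/17655)   [reduce mod 17655]
9300 = 2^2·2325; (2/17655) = +1 since 17655 mod 8 = 7, so (9300/17655) = (+1)^2·(2325/17655); sign now +1
reciprocity: (2325/17655) = +1·(17655/2325) since 2325 mod 4 = 1, 17655 mod 4 = 3; sign now +1
(17655/2325) = (1380/2325)   [reduce mod 2325]
1380 = 2^2·345; (2/2325) = -1 since 2325 mod 8 = 5, so (1380/2325) = (-1)^2·(345/2325); sign now +1
reciprocity: (345/2325) = +1·(2325/345) since 345 mod 4 = 1, 2325 mod 4 = 1; sign now +1
(2325/345) = (255/345)   [reduce mod 345]
reciprocity: (255/345) = +1·(345/255) since 255 mod 4 = 3, 345 mod 4 = 1; sign now +1
(345/255) = (90/255)   [reduce mod 255]
90 = 2^1·45; (2/255) = +1 since 255 mod 8 = 7, so (90/255) = (+1)^1·(45/255); sign now +1
reciprocity: (45/255) = +1·(255/45) since 45 mod 4 = 1, 255 mod 4 = 3; sign now +1
(255/45) = (30/45)   [reduce mod 45]
30 = 2^1·15; (2/45) = -1 since 45 mod 8 = 5, so (30/45) = (-1)^1·(15/45); sign now -1
reciprocity: (15/45) = +1·(45/15) since 15 mod 4 = 3, 45 mod 4 = 1; sign now -1
(45/15) = (0/15)   [reduce mod 15]
(0/15) = 0   [gcd(a, n) > 1]; final value = 0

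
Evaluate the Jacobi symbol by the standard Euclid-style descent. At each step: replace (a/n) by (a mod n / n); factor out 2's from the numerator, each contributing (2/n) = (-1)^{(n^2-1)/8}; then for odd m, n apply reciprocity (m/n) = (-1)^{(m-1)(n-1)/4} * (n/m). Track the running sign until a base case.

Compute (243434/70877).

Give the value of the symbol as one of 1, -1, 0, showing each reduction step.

-1

(243434/70877): 243434 mod 70877 = 30803, so (243434/70877) = (30803/70877)
flip (30803/70877) -> (70877/30803): both odd, 30803 mod 4 = 3, 70877 mod 4 = 1, so the flip contributes +1; sign now +1
(70877/30803): 70877 mod 30803 = 9271, so (70877/30803) = (9271/30803)
flip (9271/30803) -> (30803/9271): both odd, 9271 mod 4 = 3, 30803 mod 4 = 3, so the flip contributes -1; sign now -1
(30803/9271): 30803 mod 9271 = 2990, so (30803/9271) = (2990/9271)
factor out 2^1: 2990 = 2^1·1495; with 9271 mod 8 = 7, (2/9271) = +1; sign now -1; continue with (1495/9271)
flip (1495/9271) -> (9271/1495): both odd, 1495 mod 4 = 3, 9271 mod 4 = 3, so the flip contributes -1; sign now +1
(9271/1495): 9271 mod 1495 = 301, so (9271/1495) = (301/1495)
flip (301/1495) -> (1495/301): both odd, 301 mod 4 = 1, 1495 mod 4 = 3, so the flip contributes +1; sign now +1
(1495/301): 1495 mod 301 = 291, so (1495/301) = (291/301)
flip (291/301) -> (301/291): both odd, 291 mod 4 = 3, 301 mod 4 = 1, so the flip contributes +1; sign now +1
(301/291): 301 mod 291 = 10, so (301/291) = (10/291)
factor out 2^1: 10 = 2^1·5; with 291 mod 8 = 3, (2/291) = -1; sign now -1; continue with (5/291)
flip (5/291) -> (291/5): both odd, 5 mod 4 = 1, 291 mod 4 = 3, so the flip contributes +1; sign now -1
(291/5): 291 mod 5 = 1, so (291/5) = (1/5)
reached (1/5) = 1, so the symbol is -1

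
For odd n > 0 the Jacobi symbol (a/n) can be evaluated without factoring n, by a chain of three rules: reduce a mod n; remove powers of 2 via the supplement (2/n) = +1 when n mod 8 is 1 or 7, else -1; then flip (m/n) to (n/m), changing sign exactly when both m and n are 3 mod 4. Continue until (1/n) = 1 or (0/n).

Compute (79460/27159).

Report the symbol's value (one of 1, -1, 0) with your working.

(79460/27159) = (25142/27159)   [reduce mod 27159]
25142 = 2^1·12571; (2/27159) = +1 since 27159 mod 8 = 7, so (25142/27159) = (+1)^1·(12571/27159); sign now +1
reciprocity: (12571/27159) = -1·(27159/12571) since 12571 mod 4 = 3, 27159 mod 4 = 3; sign now -1
(27159/12571) = (2017/12571)   [reduce mod 12571]
reciprocity: (2017/12571) = +1·(12571/2017) since 2017 mod 4 = 1, 12571 mod 4 = 3; sign now -1
(12571/2017) = (469/2017)   [reduce mod 2017]
reciprocity: (469/2017) = +1·(2017/469) since 469 mod 4 = 1, 2017 mod 4 = 1; sign now -1
(2017/469) = (141/469)   [reduce mod 469]
reciprocity: (141/469) = +1·(469/141) since 141 mod 4 = 1, 469 mod 4 = 1; sign now -1
(469/141) = (46/141)   [reduce mod 141]
46 = 2^1·23; (2/141) = -1 since 141 mod 8 = 5, so (46/141) = (-1)^1·(23/141); sign now +1
reciprocity: (23/141) = +1·(141/23) since 23 mod 4 = 3, 141 mod 4 = 1; sign now +1
(141/23) = (3/23)   [reduce mod 23]
reciprocity: (3/23) = -1·(23/3) since 3 mod 4 = 3, 23 mod 4 = 3; sign now -1
(23/3) = (2/3)   [reduce mod 3]
2 = 2^1·1; (2/3) = -1 since 3 mod 8 = 3, so (2/3) = (-1)^1·(1/3); sign now +1
(1/3) = 1; final value = sign = +1

1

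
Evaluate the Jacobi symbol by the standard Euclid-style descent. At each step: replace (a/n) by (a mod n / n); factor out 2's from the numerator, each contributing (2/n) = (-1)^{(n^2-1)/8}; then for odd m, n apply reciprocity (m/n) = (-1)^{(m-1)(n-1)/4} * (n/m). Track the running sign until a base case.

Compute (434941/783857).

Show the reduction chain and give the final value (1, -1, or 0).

1

reciprocity: (434941/783857) = +1·(783857/434941) since 434941 mod 4 = 1, 783857 mod 4 = 1; sign now +1
(783857/434941) = (348916/434941)   [reduce mod 434941]
348916 = 2^2·87229; (2/434941) = -1 since 434941 mod 8 = 5, so (348916/434941) = (-1)^2·(87229/434941); sign now +1
reciprocity: (87229/434941) = +1·(434941/87229) since 87229 mod 4 = 1, 434941 mod 4 = 1; sign now +1
(434941/87229) = (86025/87229)   [reduce mod 87229]
reciprocity: (86025/87229) = +1·(87229/86025) since 86025 mod 4 = 1, 87229 mod 4 = 1; sign now +1
(87229/86025) = (1204/86025)   [reduce mod 86025]
1204 = 2^2·301; (2/86025) = +1 since 86025 mod 8 = 1, so (1204/86025) = (+1)^2·(301/86025); sign now +1
reciprocity: (301/86025) = +1·(86025/301) since 301 mod 4 = 1, 86025 mod 4 = 1; sign now +1
(86025/301) = (240/301)   [reduce mod 301]
240 = 2^4·15; (2/301) = -1 since 301 mod 8 = 5, so (240/301) = (-1)^4·(15/301); sign now +1
reciprocity: (15/301) = +1·(301/15) since 15 mod 4 = 3, 301 mod 4 = 1; sign now +1
(301/15) = (1/15)   [reduce mod 15]
(1/15) = 1; final value = sign = +1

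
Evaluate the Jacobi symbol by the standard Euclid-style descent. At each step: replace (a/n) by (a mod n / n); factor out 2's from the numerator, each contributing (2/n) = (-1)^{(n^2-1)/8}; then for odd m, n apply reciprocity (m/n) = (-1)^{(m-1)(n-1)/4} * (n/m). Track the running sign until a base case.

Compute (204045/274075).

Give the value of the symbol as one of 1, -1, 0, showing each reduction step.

reciprocity: (204045/274075) = +1·(274075/204045) since 204045 mod 4 = 1, 274075 mod 4 = 3; sign now +1
(274075/204045) = (70030/204045)   [reduce mod 204045]
70030 = 2^1·35015; (2/204045) = -1 since 204045 mod 8 = 5, so (70030/204045) = (-1)^1·(35015/204045); sign now -1
reciprocity: (35015/204045) = +1·(204045/35015) since 35015 mod 4 = 3, 204045 mod 4 = 1; sign now -1
(204045/35015) = (28970/35015)   [reduce mod 35015]
28970 = 2^1·14485; (2/35015) = +1 since 35015 mod 8 = 7, so (28970/35015) = (+1)^1·(14485/35015); sign now -1
reciprocity: (14485/35015) = +1·(35015/14485) since 14485 mod 4 = 1, 35015 mod 4 = 3; sign now -1
(35015/14485) = (6045/14485)   [reduce mod 14485]
reciprocity: (6045/14485) = +1·(14485/6045) since 6045 mod 4 = 1, 14485 mod 4 = 1; sign now -1
(14485/6045) = (2395/6045)   [reduce mod 6045]
reciprocity: (2395/6045) = +1·(6045/2395) since 2395 mod 4 = 3, 6045 mod 4 = 1; sign now -1
(6045/2395) = (1255/2395)   [reduce mod 2395]
reciprocity: (1255/2395) = -1·(2395/1255) since 1255 mod 4 = 3, 2395 mod 4 = 3; sign now +1
(2395/1255) = (1140/1255)   [reduce mod 1255]
1140 = 2^2·285; (2/1255) = +1 since 1255 mod 8 = 7, so (1140/1255) = (+1)^2·(285/1255); sign now +1
reciprocity: (285/1255) = +1·(1255/285) since 285 mod 4 = 1, 1255 mod 4 = 3; sign now +1
(1255/285) = (115/285)   [reduce mod 285]
reciprocity: (115/285) = +1·(285/115) since 115 mod 4 = 3, 285 mod 4 = 1; sign now +1
(285/115) = (55/115)   [reduce mod 115]
reciprocity: (55/115) = -1·(115/55) since 55 mod 4 = 3, 115 mod 4 = 3; sign now -1
(115/55) = (5/55)   [reduce mod 55]
reciprocity: (5/55) = +1·(55/5) since 5 mod 4 = 1, 55 mod 4 = 3; sign now -1
(55/5) = (0/5)   [reduce mod 5]
(0/5) = 0   [gcd(a, n) > 1]; final value = 0

0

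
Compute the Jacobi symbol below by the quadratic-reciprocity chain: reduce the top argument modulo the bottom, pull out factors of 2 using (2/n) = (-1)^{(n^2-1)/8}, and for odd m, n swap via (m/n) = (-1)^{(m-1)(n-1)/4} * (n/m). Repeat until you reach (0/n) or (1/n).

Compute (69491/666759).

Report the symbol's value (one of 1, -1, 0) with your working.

flip (69491/666759) -> (666759/69491): both odd, 69491 mod 4 = 3, 666759 mod 4 = 3, so the flip contributes -1; sign now -1
(666759/69491): 666759 mod 69491 = 41340, so (666759/69491) = (41340/69491)
factor out 2^2: 41340 = 2^2·10335; with 69491 mod 8 = 3, (2/69491) = -1; sign now -1; continue with (10335/69491)
flip (10335/69491) -> (69491/10335): both odd, 10335 mod 4 = 3, 69491 mod 4 = 3, so the flip contributes -1; sign now +1
(69491/10335): 69491 mod 10335 = 7481, so (69491/10335) = (7481/10335)
flip (7481/10335) -> (10335/7481): both odd, 7481 mod 4 = 1, 10335 mod 4 = 3, so the flip contributes +1; sign now +1
(10335/7481): 10335 mod 7481 = 2854, so (10335/7481) = (2854/7481)
factor out 2^1: 2854 = 2^1·1427; with 7481 mod 8 = 1, (2/7481) = +1; sign now +1; continue with (1427/7481)
flip (1427/7481) -> (7481/1427): both odd, 1427 mod 4 = 3, 7481 mod 4 = 1, so the flip contributes +1; sign now +1
(7481/1427): 7481 mod 1427 = 346, so (7481/1427) = (346/1427)
factor out 2^1: 346 = 2^1·173; with 1427 mod 8 = 3, (2/1427) = -1; sign now -1; continue with (173/1427)
flip (173/1427) -> (1427/173): both odd, 173 mod 4 = 1, 1427 mod 4 = 3, so the flip contributes +1; sign now -1
(1427/173): 1427 mod 173 = 43, so (1427/173) = (43/173)
flip (43/173) -> (173/43): both odd, 43 mod 4 = 3, 173 mod 4 = 1, so the flip contributes +1; sign now -1
(173/43): 173 mod 43 = 1, so (173/43) = (1/43)
reached (1/43) = 1, so the symbol is -1

-1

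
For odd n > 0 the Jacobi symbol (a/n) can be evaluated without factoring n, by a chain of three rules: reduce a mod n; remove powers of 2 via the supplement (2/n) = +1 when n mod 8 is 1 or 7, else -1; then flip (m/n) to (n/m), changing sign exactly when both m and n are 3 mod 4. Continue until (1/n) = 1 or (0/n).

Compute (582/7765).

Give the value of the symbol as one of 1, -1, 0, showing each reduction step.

582 = 2^1·291; (2/7765) = -1 since 7765 mod 8 = 5, so (582/7765) = (-1)^1·(291/7765); sign now -1
reciprocity: (291/7765) = +1·(7765/291) since 291 mod 4 = 3, 7765 mod 4 = 1; sign now -1
(7765/291) = (199/291)   [reduce mod 291]
reciprocity: (199/291) = -1·(291/199) since 199 mod 4 = 3, 291 mod 4 = 3; sign now +1
(291/199) = (92/199)   [reduce mod 199]
92 = 2^2·23; (2/199) = +1 since 199 mod 8 = 7, so (92/199) = (+1)^2·(23/199); sign now +1
reciprocity: (23/199) = -1·(199/23) since 23 mod 4 = 3, 199 mod 4 = 3; sign now -1
(199/23) = (15/23)   [reduce mod 23]
reciprocity: (15/23) = -1·(23/15) since 15 mod 4 = 3, 23 mod 4 = 3; sign now +1
(23/15) = (8/15)   [reduce mod 15]
8 = 2^3·1; (2/15) = +1 since 15 mod 8 = 7, so (8/15) = (+1)^3·(1/15); sign now +1
(1/15) = 1; final value = sign = +1

1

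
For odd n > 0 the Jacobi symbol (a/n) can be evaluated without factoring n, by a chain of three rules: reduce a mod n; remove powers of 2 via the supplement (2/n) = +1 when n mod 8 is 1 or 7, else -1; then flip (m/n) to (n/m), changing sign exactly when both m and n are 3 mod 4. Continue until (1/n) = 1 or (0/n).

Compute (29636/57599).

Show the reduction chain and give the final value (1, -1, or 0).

0

factor out 2^2: 29636 = 2^2·7409; with 57599 mod 8 = 7, (2/57599) = +1; sign now +1; continue with (7409/57599)
flip (7409/57599) -> (57599/7409): both odd, 7409 mod 4 = 1, 57599 mod 4 = 3, so the flip contributes +1; sign now +1
(57599/7409): 57599 mod 7409 = 5736, so (57599/7409) = (5736/7409)
factor out 2^3: 5736 = 2^3·717; with 7409 mod 8 = 1, (2/7409) = +1; sign now +1; continue with (717/7409)
flip (717/7409) -> (7409/717): both odd, 717 mod 4 = 1, 7409 mod 4 = 1, so the flip contributes +1; sign now +1
(7409/717): 7409 mod 717 = 239, so (7409/717) = (239/717)
flip (239/717) -> (717/239): both odd, 239 mod 4 = 3, 717 mod 4 = 1, so the flip contributes +1; sign now +1
(717/239): 717 mod 239 = 0, so (717/239) = (0/239)
reached (0/239); gcd(a, n) > 1, so (0/239) = 0 and the symbol is 0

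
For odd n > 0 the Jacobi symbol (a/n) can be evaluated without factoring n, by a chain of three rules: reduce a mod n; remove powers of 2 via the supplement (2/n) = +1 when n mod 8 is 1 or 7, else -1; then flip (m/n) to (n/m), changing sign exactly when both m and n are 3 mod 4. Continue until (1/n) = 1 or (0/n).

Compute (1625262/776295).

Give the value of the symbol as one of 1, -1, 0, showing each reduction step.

(1625262/776295) = (72672/776295)   [reduce mod 776295]
72672 = 2^5·2271; (2/776295) = +1 since 776295 mod 8 = 7, so (72672/776295) = (+1)^5·(2271/776295); sign now +1
reciprocity: (2271/776295) = -1·(776295/2271) since 2271 mod 4 = 3, 776295 mod 4 = 3; sign now -1
(776295/2271) = (1884/2271)   [reduce mod 2271]
1884 = 2^2·471; (2/2271) = +1 since 2271 mod 8 = 7, so (1884/2271) = (+1)^2·(471/2271); sign now -1
reciprocity: (471/2271) = -1·(2271/471) since 471 mod 4 = 3, 2271 mod 4 = 3; sign now +1
(2271/471) = (387/471)   [reduce mod 471]
reciprocity: (387/471) = -1·(471/387) since 387 mod 4 = 3, 471 mod 4 = 3; sign now -1
(471/387) = (84/387)   [reduce mod 387]
84 = 2^2·21; (2/387) = -1 since 387 mod 8 = 3, so (84/387) = (-1)^2·(21/387); sign now -1
reciprocity: (21/387) = +1·(387/21) since 21 mod 4 = 1, 387 mod 4 = 3; sign now -1
(387/21) = (9/21)   [reduce mod 21]
reciprocity: (9/21) = +1·(21/9) since 9 mod 4 = 1, 21 mod 4 = 1; sign now -1
(21/9) = (3/9)   [reduce mod 9]
reciprocity: (3/9) = +1·(9/3) since 3 mod 4 = 3, 9 mod 4 = 1; sign now -1
(9/3) = (0/3)   [reduce mod 3]
(0/3) = 0   [gcd(a, n) > 1]; final value = 0

0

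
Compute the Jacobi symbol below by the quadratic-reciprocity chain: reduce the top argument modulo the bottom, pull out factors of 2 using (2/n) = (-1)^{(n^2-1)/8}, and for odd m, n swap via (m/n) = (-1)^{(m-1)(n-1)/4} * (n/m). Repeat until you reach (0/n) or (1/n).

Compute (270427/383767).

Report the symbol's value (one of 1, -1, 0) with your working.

1

flip (270427/383767) -> (383767/270427): both odd, 270427 mod 4 = 3, 383767 mod 4 = 3, so the flip contributes -1; sign now -1
(383767/270427): 383767 mod 270427 = 113340, so (383767/270427) = (113340/270427)
factor out 2^2: 113340 = 2^2·28335; with 270427 mod 8 = 3, (2/270427) = -1; sign now -1; continue with (28335/270427)
flip (28335/270427) -> (270427/28335): both odd, 28335 mod 4 = 3, 270427 mod 4 = 3, so the flip contributes -1; sign now +1
(270427/28335): 270427 mod 28335 = 15412, so (270427/28335) = (15412/28335)
factor out 2^2: 15412 = 2^2·3853; with 28335 mod 8 = 7, (2/28335) = +1; sign now +1; continue with (3853/28335)
flip (3853/28335) -> (28335/3853): both odd, 3853 mod 4 = 1, 28335 mod 4 = 3, so the flip contributes +1; sign now +1
(28335/3853): 28335 mod 3853 = 1364, so (28335/3853) = (1364/3853)
factor out 2^2: 1364 = 2^2·341; with 3853 mod 8 = 5, (2/3853) = -1; sign now +1; continue with (341/3853)
flip (341/3853) -> (3853/341): both odd, 341 mod 4 = 1, 3853 mod 4 = 1, so the flip contributes +1; sign now +1
(3853/341): 3853 mod 341 = 102, so (3853/341) = (102/341)
factor out 2^1: 102 = 2^1·51; with 341 mod 8 = 5, (2/341) = -1; sign now -1; continue with (51/341)
flip (51/341) -> (341/51): both odd, 51 mod 4 = 3, 341 mod 4 = 1, so the flip contributes +1; sign now -1
(341/51): 341 mod 51 = 35, so (341/51) = (35/51)
flip (35/51) -> (51/35): both odd, 35 mod 4 = 3, 51 mod 4 = 3, so the flip contributes -1; sign now +1
(51/35): 51 mod 35 = 16, so (51/35) = (16/35)
factor out 2^4: 16 = 2^4·1; with 35 mod 8 = 3, (2/35) = -1; sign now +1; continue with (1/35)
reached (1/35) = 1, so the symbol is +1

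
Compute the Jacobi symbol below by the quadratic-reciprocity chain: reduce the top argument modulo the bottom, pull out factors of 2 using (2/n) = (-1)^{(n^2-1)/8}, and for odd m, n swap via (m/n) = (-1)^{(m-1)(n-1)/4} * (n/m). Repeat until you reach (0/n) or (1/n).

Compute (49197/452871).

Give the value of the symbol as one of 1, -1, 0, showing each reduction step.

0

reciprocity: (49197/452871) = +1·(452871/49197) since 49197 mod 4 = 1, 452871 mod 4 = 3; sign now +1
(452871/49197) = (10098/49197)   [reduce mod 49197]
10098 = 2^1·5049; (2/49197) = -1 since 49197 mod 8 = 5, so (10098/49197) = (-1)^1·(5049/49197); sign now -1
reciprocity: (5049/49197) = +1·(49197/5049) since 5049 mod 4 = 1, 49197 mod 4 = 1; sign now -1
(49197/5049) = (3756/5049)   [reduce mod 5049]
3756 = 2^2·939; (2/5049) = +1 since 5049 mod 8 = 1, so (3756/5049) = (+1)^2·(939/5049); sign now -1
reciprocity: (939/5049) = +1·(5049/939) since 939 mod 4 = 3, 5049 mod 4 = 1; sign now -1
(5049/939) = (354/939)   [reduce mod 939]
354 = 2^1·177; (2/939) = -1 since 939 mod 8 = 3, so (354/939) = (-1)^1·(177/939); sign now +1
reciprocity: (177/939) = +1·(939/177) since 177 mod 4 = 1, 939 mod 4 = 3; sign now +1
(939/177) = (54/177)   [reduce mod 177]
54 = 2^1·27; (2/177) = +1 since 177 mod 8 = 1, so (54/177) = (+1)^1·(27/177); sign now +1
reciprocity: (27/177) = +1·(177/27) since 27 mod 4 = 3, 177 mod 4 = 1; sign now +1
(177/27) = (15/27)   [reduce mod 27]
reciprocity: (15/27) = -1·(27/15) since 15 mod 4 = 3, 27 mod 4 = 3; sign now -1
(27/15) = (12/15)   [reduce mod 15]
12 = 2^2·3; (2/15) = +1 since 15 mod 8 = 7, so (12/15) = (+1)^2·(3/15); sign now -1
reciprocity: (3/15) = -1·(15/3) since 3 mod 4 = 3, 15 mod 4 = 3; sign now +1
(15/3) = (0/3)   [reduce mod 3]
(0/3) = 0   [gcd(a, n) > 1]; final value = 0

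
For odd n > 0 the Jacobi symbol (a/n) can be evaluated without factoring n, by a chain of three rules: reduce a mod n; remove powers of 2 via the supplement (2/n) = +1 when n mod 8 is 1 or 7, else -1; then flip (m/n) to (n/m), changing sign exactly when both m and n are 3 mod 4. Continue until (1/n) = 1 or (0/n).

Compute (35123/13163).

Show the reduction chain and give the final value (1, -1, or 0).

1

(35123/13163): 35123 mod 13163 = 8797, so (35123/13163) = (8797/13163)
flip (8797/13163) -> (13163/8797): both odd, 8797 mod 4 = 1, 13163 mod 4 = 3, so the flip contributes +1; sign now +1
(13163/8797): 13163 mod 8797 = 4366, so (13163/8797) = (4366/8797)
factor out 2^1: 4366 = 2^1·2183; with 8797 mod 8 = 5, (2/8797) = -1; sign now -1; continue with (2183/8797)
flip (2183/8797) -> (8797/2183): both odd, 2183 mod 4 = 3, 8797 mod 4 = 1, so the flip contributes +1; sign now -1
(8797/2183): 8797 mod 2183 = 65, so (8797/2183) = (65/2183)
flip (65/2183) -> (2183/65): both odd, 65 mod 4 = 1, 2183 mod 4 = 3, so the flip contributes +1; sign now -1
(2183/65): 2183 mod 65 = 38, so (2183/65) = (38/65)
factor out 2^1: 38 = 2^1·19; with 65 mod 8 = 1, (2/65) = +1; sign now -1; continue with (19/65)
flip (19/65) -> (65/19): both odd, 19 mod 4 = 3, 65 mod 4 = 1, so the flip contributes +1; sign now -1
(65/19): 65 mod 19 = 8, so (65/19) = (8/19)
factor out 2^3: 8 = 2^3·1; with 19 mod 8 = 3, (2/19) = -1; sign now +1; continue with (1/19)
reached (1/19) = 1, so the symbol is +1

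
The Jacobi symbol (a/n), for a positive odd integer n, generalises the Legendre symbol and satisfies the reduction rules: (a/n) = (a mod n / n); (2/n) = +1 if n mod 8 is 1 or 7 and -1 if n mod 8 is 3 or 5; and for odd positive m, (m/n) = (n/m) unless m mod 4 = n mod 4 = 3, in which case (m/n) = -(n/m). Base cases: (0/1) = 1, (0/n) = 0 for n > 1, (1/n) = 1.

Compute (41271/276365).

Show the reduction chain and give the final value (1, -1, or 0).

flip (41271/276365) -> (276365/41271): both odd, 41271 mod 4 = 3, 276365 mod 4 = 1, so the flip contributes +1; sign now +1
(276365/41271): 276365 mod 41271 = 28739, so (276365/41271) = (28739/41271)
flip (28739/41271) -> (41271/28739): both odd, 28739 mod 4 = 3, 41271 mod 4 = 3, so the flip contributes -1; sign now -1
(41271/28739): 41271 mod 28739 = 12532, so (41271/28739) = (12532/28739)
factor out 2^2: 12532 = 2^2·3133; with 28739 mod 8 = 3, (2/28739) = -1; sign now -1; continue with (3133/28739)
flip (3133/28739) -> (28739/3133): both odd, 3133 mod 4 = 1, 28739 mod 4 = 3, so the flip contributes +1; sign now -1
(28739/3133): 28739 mod 3133 = 542, so (28739/3133) = (542/3133)
factor out 2^1: 542 = 2^1·271; with 3133 mod 8 = 5, (2/3133) = -1; sign now +1; continue with (271/3133)
flip (271/3133) -> (3133/271): both odd, 271 mod 4 = 3, 3133 mod 4 = 1, so the flip contributes +1; sign now +1
(3133/271): 3133 mod 271 = 152, so (3133/271) = (152/271)
factor out 2^3: 152 = 2^3·19; with 271 mod 8 = 7, (2/271) = +1; sign now +1; continue with (19/271)
flip (19/271) -> (271/19): both odd, 19 mod 4 = 3, 271 mod 4 = 3, so the flip contributes -1; sign now -1
(271/19): 271 mod 19 = 5, so (271/19) = (5/19)
flip (5/19) -> (19/5): both odd, 5 mod 4 = 1, 19 mod 4 = 3, so the flip contributes +1; sign now -1
(19/5): 19 mod 5 = 4, so (19/5) = (4/5)
factor out 2^2: 4 = 2^2·1; with 5 mod 8 = 5, (2/5) = -1; sign now -1; continue with (1/5)
reached (1/5) = 1, so the symbol is -1

-1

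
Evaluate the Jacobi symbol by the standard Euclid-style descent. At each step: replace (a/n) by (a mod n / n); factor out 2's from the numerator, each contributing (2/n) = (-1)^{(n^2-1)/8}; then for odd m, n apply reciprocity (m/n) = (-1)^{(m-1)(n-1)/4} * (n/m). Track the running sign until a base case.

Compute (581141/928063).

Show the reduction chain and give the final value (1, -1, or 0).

-1

reciprocity: (581141/928063) = +1·(928063/581141) since 581141 mod 4 = 1, 928063 mod 4 = 3; sign now +1
(928063/581141) = (346922/581141)   [reduce mod 581141]
346922 = 2^1·173461; (2/581141) = -1 since 581141 mod 8 = 5, so (346922/581141) = (-1)^1·(173461/581141); sign now -1
reciprocity: (173461/581141) = +1·(581141/173461) since 173461 mod 4 = 1, 581141 mod 4 = 1; sign now -1
(581141/173461) = (60758/173461)   [reduce mod 173461]
60758 = 2^1·30379; (2/173461) = -1 since 173461 mod 8 = 5, so (60758/173461) = (-1)^1·(30379/173461); sign now +1
reciprocity: (30379/173461) = +1·(173461/30379) since 30379 mod 4 = 3, 173461 mod 4 = 1; sign now +1
(173461/30379) = (21566/30379)   [reduce mod 30379]
21566 = 2^1·10783; (2/30379) = -1 since 30379 mod 8 = 3, so (21566/30379) = (-1)^1·(10783/30379); sign now -1
reciprocity: (10783/30379) = -1·(30379/10783) since 10783 mod 4 = 3, 30379 mod 4 = 3; sign now +1
(30379/10783) = (8813/10783)   [reduce mod 10783]
reciprocity: (8813/10783) = +1·(10783/8813) since 8813 mod 4 = 1, 10783 mod 4 = 3; sign now +1
(10783/8813) = (1970/8813)   [reduce mod 8813]
1970 = 2^1·985; (2/8813) = -1 since 8813 mod 8 = 5, so (1970/8813) = (-1)^1·(985/8813); sign now -1
reciprocity: (985/8813) = +1·(8813/985) since 985 mod 4 = 1, 8813 mod 4 = 1; sign now -1
(8813/985) = (933/985)   [reduce mod 985]
reciprocity: (933/985) = +1·(985/933) since 933 mod 4 = 1, 985 mod 4 = 1; sign now -1
(985/933) = (52/933)   [reduce mod 933]
52 = 2^2·13; (2/933) = -1 since 933 mod 8 = 5, so (52/933) = (-1)^2·(13/933); sign now -1
reciprocity: (13/933) = +1·(933/13) since 13 mod 4 = 1, 933 mod 4 = 1; sign now -1
(933/13) = (10/13)   [reduce mod 13]
10 = 2^1·5; (2/13) = -1 since 13 mod 8 = 5, so (10/13) = (-1)^1·(5/13); sign now +1
reciprocity: (5/13) = +1·(13/5) since 5 mod 4 = 1, 13 mod 4 = 1; sign now +1
(13/5) = (3/5)   [reduce mod 5]
reciprocity: (3/5) = +1·(5/3) since 3 mod 4 = 3, 5 mod 4 = 1; sign now +1
(5/3) = (2/3)   [reduce mod 3]
2 = 2^1·1; (2/3) = -1 since 3 mod 8 = 3, so (2/3) = (-1)^1·(1/3); sign now -1
(1/3) = 1; final value = sign = -1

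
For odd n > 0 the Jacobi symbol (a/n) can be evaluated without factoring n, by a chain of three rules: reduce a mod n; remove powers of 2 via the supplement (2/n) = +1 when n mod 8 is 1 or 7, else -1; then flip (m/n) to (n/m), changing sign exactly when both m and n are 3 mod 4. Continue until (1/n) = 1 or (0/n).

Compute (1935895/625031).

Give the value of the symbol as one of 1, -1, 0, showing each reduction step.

-1

(1935895/625031) = (60802/625031)   [reduce mod 625031]
60802 = 2^1·30401; (2/625031) = +1 since 625031 mod 8 = 7, so (60802/625031) = (+1)^1·(30401/625031); sign now +1
reciprocity: (30401/625031) = +1·(625031/30401) since 30401 mod 4 = 1, 625031 mod 4 = 3; sign now +1
(625031/30401) = (17011/30401)   [reduce mod 30401]
reciprocity: (17011/30401) = +1·(30401/17011) since 17011 mod 4 = 3, 30401 mod 4 = 1; sign now +1
(30401/17011) = (13390/17011)   [reduce mod 17011]
13390 = 2^1·6695; (2/17011) = -1 since 17011 mod 8 = 3, so (13390/17011) = (-1)^1·(6695/17011); sign now -1
reciprocity: (6695/17011) = -1·(17011/6695) since 6695 mod 4 = 3, 17011 mod 4 = 3; sign now +1
(17011/6695) = (3621/6695)   [reduce mod 6695]
reciprocity: (3621/6695) = +1·(6695/3621) since 3621 mod 4 = 1, 6695 mod 4 = 3; sign now +1
(6695/3621) = (3074/3621)   [reduce mod 3621]
3074 = 2^1·1537; (2/3621) = -1 since 3621 mod 8 = 5, so (3074/3621) = (-1)^1·(1537/3621); sign now -1
reciprocity: (1537/3621) = +1·(3621/1537) since 1537 mod 4 = 1, 3621 mod 4 = 1; sign now -1
(3621/1537) = (547/1537)   [reduce mod 1537]
reciprocity: (547/1537) = +1·(1537/547) since 547 mod 4 = 3, 1537 mod 4 = 1; sign now -1
(1537/547) = (443/547)   [reduce mod 547]
reciprocity: (443/547) = -1·(547/443) since 443 mod 4 = 3, 547 mod 4 = 3; sign now +1
(547/443) = (104/443)   [reduce mod 443]
104 = 2^3·13; (2/443) = -1 since 443 mod 8 = 3, so (104/443) = (-1)^3·(13/443); sign now -1
reciprocity: (13/443) = +1·(443/13) since 13 mod 4 = 1, 443 mod 4 = 3; sign now -1
(443/13) = (1/13)   [reduce mod 13]
(1/13) = 1; final value = sign = -1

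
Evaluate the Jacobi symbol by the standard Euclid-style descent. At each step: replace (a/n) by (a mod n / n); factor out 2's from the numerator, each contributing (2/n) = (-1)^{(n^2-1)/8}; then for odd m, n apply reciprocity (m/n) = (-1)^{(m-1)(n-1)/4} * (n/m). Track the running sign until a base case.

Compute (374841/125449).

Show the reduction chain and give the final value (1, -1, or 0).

(374841/125449): 374841 mod 125449 = 123943, so (374841/125449) = (123943/125449)
flip (123943/125449) -> (125449/123943): both odd, 123943 mod 4 = 3, 125449 mod 4 = 1, so the flip contributes +1; sign now +1
(125449/123943): 125449 mod 123943 = 1506, so (125449/123943) = (1506/123943)
factor out 2^1: 1506 = 2^1·753; with 123943 mod 8 = 7, (2/123943) = +1; sign now +1; continue with (753/123943)
flip (753/123943) -> (123943/753): both odd, 753 mod 4 = 1, 123943 mod 4 = 3, so the flip contributes +1; sign now +1
(123943/753): 123943 mod 753 = 451, so (123943/753) = (451/753)
flip (451/753) -> (753/451): both odd, 451 mod 4 = 3, 753 mod 4 = 1, so the flip contributes +1; sign now +1
(753/451): 753 mod 451 = 302, so (753/451) = (302/451)
factor out 2^1: 302 = 2^1·151; with 451 mod 8 = 3, (2/451) = -1; sign now -1; continue with (151/451)
flip (151/451) -> (451/151): both odd, 151 mod 4 = 3, 451 mod 4 = 3, so the flip contributes -1; sign now +1
(451/151): 451 mod 151 = 149, so (451/151) = (149/151)
flip (149/151) -> (151/149): both odd, 149 mod 4 = 1, 151 mod 4 = 3, so the flip contributes +1; sign now +1
(151/149): 151 mod 149 = 2, so (151/149) = (2/149)
factor out 2^1: 2 = 2^1·1; with 149 mod 8 = 5, (2/149) = -1; sign now -1; continue with (1/149)
reached (1/149) = 1, so the symbol is -1

-1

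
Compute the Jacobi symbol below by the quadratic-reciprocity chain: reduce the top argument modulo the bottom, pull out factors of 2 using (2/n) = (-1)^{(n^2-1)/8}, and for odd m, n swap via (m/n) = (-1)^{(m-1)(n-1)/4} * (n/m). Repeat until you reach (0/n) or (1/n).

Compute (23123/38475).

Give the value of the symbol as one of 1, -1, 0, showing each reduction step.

flip (23123/38475) -> (38475/23123): both odd, 23123 mod 4 = 3, 38475 mod 4 = 3, so the flip contributes -1; sign now -1
(38475/23123): 38475 mod 23123 = 15352, so (38475/23123) = (15352/23123)
factor out 2^3: 15352 = 2^3·1919; with 23123 mod 8 = 3, (2/23123) = -1; sign now +1; continue with (1919/23123)
flip (1919/23123) -> (23123/1919): both odd, 1919 mod 4 = 3, 23123 mod 4 = 3, so the flip contributes -1; sign now -1
(23123/1919): 23123 mod 1919 = 95, so (23123/1919) = (95/1919)
flip (95/1919) -> (1919/95): both odd, 95 mod 4 = 3, 1919 mod 4 = 3, so the flip contributes -1; sign now +1
(1919/95): 1919 mod 95 = 19, so (1919/95) = (19/95)
flip (19/95) -> (95/19): both odd, 19 mod 4 = 3, 95 mod 4 = 3, so the flip contributes -1; sign now -1
(95/19): 95 mod 19 = 0, so (95/19) = (0/19)
reached (0/19); gcd(a, n) > 1, so (0/19) = 0 and the symbol is 0

0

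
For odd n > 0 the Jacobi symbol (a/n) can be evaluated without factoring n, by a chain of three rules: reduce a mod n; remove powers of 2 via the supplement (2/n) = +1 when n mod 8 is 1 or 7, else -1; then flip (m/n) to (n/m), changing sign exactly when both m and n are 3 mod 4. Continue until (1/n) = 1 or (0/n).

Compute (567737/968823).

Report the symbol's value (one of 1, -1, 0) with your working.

flip (567737/968823) -> (968823/567737): both odd, 567737 mod 4 = 1, 968823 mod 4 = 3, so the flip contributes +1; sign now +1
(968823/567737): 968823 mod 567737 = 401086, so (968823/567737) = (401086/567737)
factor out 2^1: 401086 = 2^1·200543; with 567737 mod 8 = 1, (2/567737) = +1; sign now +1; continue with (200543/567737)
flip (200543/567737) -> (567737/200543): both odd, 200543 mod 4 = 3, 567737 mod 4 = 1, so the flip contributes +1; sign now +1
(567737/200543): 567737 mod 200543 = 166651, so (567737/200543) = (166651/200543)
flip (166651/200543) -> (200543/166651): both odd, 166651 mod 4 = 3, 200543 mod 4 = 3, so the flip contributes -1; sign now -1
(200543/166651): 200543 mod 166651 = 33892, so (200543/166651) = (33892/166651)
factor out 2^2: 33892 = 2^2·8473; with 166651 mod 8 = 3, (2/166651) = -1; sign now -1; continue with (8473/166651)
flip (8473/166651) -> (166651/8473): both odd, 8473 mod 4 = 1, 166651 mod 4 = 3, so the flip contributes +1; sign now -1
(166651/8473): 166651 mod 8473 = 5664, so (166651/8473) = (5664/8473)
factor out 2^5: 5664 = 2^5·177; with 8473 mod 8 = 1, (2/8473) = +1; sign now -1; continue with (177/8473)
flip (177/8473) -> (8473/177): both odd, 177 mod 4 = 1, 8473 mod 4 = 1, so the flip contributes +1; sign now -1
(8473/177): 8473 mod 177 = 154, so (8473/177) = (154/177)
factor out 2^1: 154 = 2^1·77; with 177 mod 8 = 1, (2/177) = +1; sign now -1; continue with (77/177)
flip (77/177) -> (177/77): both odd, 77 mod 4 = 1, 177 mod 4 = 1, so the flip contributes +1; sign now -1
(177/77): 177 mod 77 = 23, so (177/77) = (23/77)
flip (23/77) -> (77/23): both odd, 23 mod 4 = 3, 77 mod 4 = 1, so the flip contributes +1; sign now -1
(77/23): 77 mod 23 = 8, so (77/23) = (8/23)
factor out 2^3: 8 = 2^3·1; with 23 mod 8 = 7, (2/23) = +1; sign now -1; continue with (1/23)
reached (1/23) = 1, so the symbol is -1

-1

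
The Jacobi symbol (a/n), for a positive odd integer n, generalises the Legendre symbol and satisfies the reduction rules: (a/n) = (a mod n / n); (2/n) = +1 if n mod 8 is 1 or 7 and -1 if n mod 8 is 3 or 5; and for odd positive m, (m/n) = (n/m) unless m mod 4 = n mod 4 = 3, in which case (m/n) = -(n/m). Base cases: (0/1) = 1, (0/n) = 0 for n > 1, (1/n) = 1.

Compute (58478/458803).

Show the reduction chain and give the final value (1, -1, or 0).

factor out 2^1: 58478 = 2^1·29239; with 458803 mod 8 = 3, (2/458803) = -1; sign now -1; continue with (29239/458803)
flip (29239/458803) -> (458803/29239): both odd, 29239 mod 4 = 3, 458803 mod 4 = 3, so the flip contributes -1; sign now +1
(458803/29239): 458803 mod 29239 = 20218, so (458803/29239) = (20218/29239)
factor out 2^1: 20218 = 2^1·10109; with 29239 mod 8 = 7, (2/29239) = +1; sign now +1; continue with (10109/29239)
flip (10109/29239) -> (29239/10109): both odd, 10109 mod 4 = 1, 29239 mod 4 = 3, so the flip contributes +1; sign now +1
(29239/10109): 29239 mod 10109 = 9021, so (29239/10109) = (9021/10109)
flip (9021/10109) -> (10109/9021): both odd, 9021 mod 4 = 1, 10109 mod 4 = 1, so the flip contributes +1; sign now +1
(10109/9021): 10109 mod 9021 = 1088, so (10109/9021) = (1088/9021)
factor out 2^6: 1088 = 2^6·17; with 9021 mod 8 = 5, (2/9021) = -1; sign now +1; continue with (17/9021)
flip (17/9021) -> (9021/17): both odd, 17 mod 4 = 1, 9021 mod 4 = 1, so the flip contributes +1; sign now +1
(9021/17): 9021 mod 17 = 11, so (9021/17) = (11/17)
flip (11/17) -> (17/11): both odd, 11 mod 4 = 3, 17 mod 4 = 1, so the flip contributes +1; sign now +1
(17/11): 17 mod 11 = 6, so (17/11) = (6/11)
factor out 2^1: 6 = 2^1·3; with 11 mod 8 = 3, (2/11) = -1; sign now -1; continue with (3/11)
flip (3/11) -> (11/3): both odd, 3 mod 4 = 3, 11 mod 4 = 3, so the flip contributes -1; sign now +1
(11/3): 11 mod 3 = 2, so (11/3) = (2/3)
factor out 2^1: 2 = 2^1·1; with 3 mod 8 = 3, (2/3) = -1; sign now -1; continue with (1/3)
reached (1/3) = 1, so the symbol is -1

-1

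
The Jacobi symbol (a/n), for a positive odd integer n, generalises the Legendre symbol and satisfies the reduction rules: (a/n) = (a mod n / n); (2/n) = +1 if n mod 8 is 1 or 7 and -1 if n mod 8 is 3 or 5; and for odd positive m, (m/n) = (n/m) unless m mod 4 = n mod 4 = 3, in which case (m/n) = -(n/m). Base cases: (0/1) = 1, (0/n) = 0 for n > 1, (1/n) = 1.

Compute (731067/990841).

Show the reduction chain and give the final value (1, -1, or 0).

reciprocity: (731067/990841) = +1·(990841/731067) since 731067 mod 4 = 3, 990841 mod 4 = 1; sign now +1
(990841/731067) = (259774/731067)   [reduce mod 731067]
259774 = 2^1·129887; (2/731067) = -1 since 731067 mod 8 = 3, so (259774/731067) = (-1)^1·(129887/731067); sign now -1
reciprocity: (129887/731067) = -1·(731067/129887) since 129887 mod 4 = 3, 731067 mod 4 = 3; sign now +1
(731067/129887) = (81632/129887)   [reduce mod 129887]
81632 = 2^5·2551; (2/129887) = +1 since 129887 mod 8 = 7, so (81632/129887) = (+1)^5·(2551/129887); sign now +1
reciprocity: (2551/129887) = -1·(129887/2551) since 2551 mod 4 = 3, 129887 mod 4 = 3; sign now -1
(129887/2551) = (2337/2551)   [reduce mod 2551]
reciprocity: (2337/2551) = +1·(2551/2337) since 2337 mod 4 = 1, 2551 mod 4 = 3; sign now -1
(2551/2337) = (214/2337)   [reduce mod 2337]
214 = 2^1·107; (2/2337) = +1 since 2337 mod 8 = 1, so (214/2337) = (+1)^1·(107/2337); sign now -1
reciprocity: (107/2337) = +1·(2337/107) since 107 mod 4 = 3, 2337 mod 4 = 1; sign now -1
(2337/107) = (90/107)   [reduce mod 107]
90 = 2^1·45; (2/107) = -1 since 107 mod 8 = 3, so (90/107) = (-1)^1·(45/107); sign now +1
reciprocity: (45/107) = +1·(107/45) since 45 mod 4 = 1, 107 mod 4 = 3; sign now +1
(107/45) = (17/45)   [reduce mod 45]
reciprocity: (17/45) = +1·(45/17) since 17 mod 4 = 1, 45 mod 4 = 1; sign now +1
(45/17) = (11/17)   [reduce mod 17]
reciprocity: (11/17) = +1·(17/11) since 11 mod 4 = 3, 17 mod 4 = 1; sign now +1
(17/11) = (6/11)   [reduce mod 11]
6 = 2^1·3; (2/11) = -1 since 11 mod 8 = 3, so (6/11) = (-1)^1·(3/11); sign now -1
reciprocity: (3/11) = -1·(11/3) since 3 mod 4 = 3, 11 mod 4 = 3; sign now +1
(11/3) = (2/3)   [reduce mod 3]
2 = 2^1·1; (2/3) = -1 since 3 mod 8 = 3, so (2/3) = (-1)^1·(1/3); sign now -1
(1/3) = 1; final value = sign = -1

-1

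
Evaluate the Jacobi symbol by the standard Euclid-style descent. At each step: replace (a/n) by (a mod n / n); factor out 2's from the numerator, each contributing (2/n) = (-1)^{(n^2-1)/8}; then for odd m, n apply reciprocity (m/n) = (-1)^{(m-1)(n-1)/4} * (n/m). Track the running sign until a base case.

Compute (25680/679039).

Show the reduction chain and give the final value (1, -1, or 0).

25680 = 2^4·1605; (2/679039) = +1 since 679039 mod 8 = 7, so (25680/679039) = (+1)^4·(1605/679039); sign now +1
reciprocity: (1605/679039) = +1·(679039/1605) since 1605 mod 4 = 1, 679039 mod 4 = 3; sign now +1
(679039/1605) = (124/1605)   [reduce mod 1605]
124 = 2^2·31; (2/1605) = -1 since 1605 mod 8 = 5, so (124/1605) = (-1)^2·(31/1605); sign now +1
reciprocity: (31/1605) = +1·(1605/31) since 31 mod 4 = 3, 1605 mod 4 = 1; sign now +1
(1605/31) = (24/31)   [reduce mod 31]
24 = 2^3·3; (2/31) = +1 since 31 mod 8 = 7, so (24/31) = (+1)^3·(3/31); sign now +1
reciprocity: (3/31) = -1·(31/3) since 3 mod 4 = 3, 31 mod 4 = 3; sign now -1
(31/3) = (1/3)   [reduce mod 3]
(1/3) = 1; final value = sign = -1

-1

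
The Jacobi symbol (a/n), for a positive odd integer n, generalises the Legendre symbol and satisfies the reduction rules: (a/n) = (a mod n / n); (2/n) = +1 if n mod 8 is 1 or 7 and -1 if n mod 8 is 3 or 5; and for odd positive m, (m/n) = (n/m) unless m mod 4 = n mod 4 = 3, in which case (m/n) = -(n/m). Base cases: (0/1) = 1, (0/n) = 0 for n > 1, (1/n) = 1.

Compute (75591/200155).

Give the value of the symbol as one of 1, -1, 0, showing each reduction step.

flip (75591/200155) -> (200155/75591): both odd, 75591 mod 4 = 3, 200155 mod 4 = 3, so the flip contributes -1; sign now -1
(200155/75591): 200155 mod 75591 = 48973, so (200155/75591) = (48973/75591)
flip (48973/75591) -> (75591/48973): both odd, 48973 mod 4 = 1, 75591 mod 4 = 3, so the flip contributes +1; sign now -1
(75591/48973): 75591 mod 48973 = 26618, so (75591/48973) = (26618/48973)
factor out 2^1: 26618 = 2^1·13309; with 48973 mod 8 = 5, (2/48973) = -1; sign now +1; continue with (13309/48973)
flip (13309/48973) -> (48973/13309): both odd, 13309 mod 4 = 1, 48973 mod 4 = 1, so the flip contributes +1; sign now +1
(48973/13309): 48973 mod 13309 = 9046, so (48973/13309) = (9046/13309)
factor out 2^1: 9046 = 2^1·4523; with 13309 mod 8 = 5, (2/13309) = -1; sign now -1; continue with (4523/13309)
flip (4523/13309) -> (13309/4523): both odd, 4523 mod 4 = 3, 13309 mod 4 = 1, so the flip contributes +1; sign now -1
(13309/4523): 13309 mod 4523 = 4263, so (13309/4523) = (4263/4523)
flip (4263/4523) -> (4523/4263): both odd, 4263 mod 4 = 3, 4523 mod 4 = 3, so the flip contributes -1; sign now +1
(4523/4263): 4523 mod 4263 = 260, so (4523/4263) = (260/4263)
factor out 2^2: 260 = 2^2·65; with 4263 mod 8 = 7, (2/4263) = +1; sign now +1; continue with (65/4263)
flip (65/4263) -> (4263/65): both odd, 65 mod 4 = 1, 4263 mod 4 = 3, so the flip contributes +1; sign now +1
(4263/65): 4263 mod 65 = 38, so (4263/65) = (38/65)
factor out 2^1: 38 = 2^1·19; with 65 mod 8 = 1, (2/65) = +1; sign now +1; continue with (19/65)
flip (19/65) -> (65/19): both odd, 19 mod 4 = 3, 65 mod 4 = 1, so the flip contributes +1; sign now +1
(65/19): 65 mod 19 = 8, so (65/19) = (8/19)
factor out 2^3: 8 = 2^3·1; with 19 mod 8 = 3, (2/19) = -1; sign now -1; continue with (1/19)
reached (1/19) = 1, so the symbol is -1

-1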